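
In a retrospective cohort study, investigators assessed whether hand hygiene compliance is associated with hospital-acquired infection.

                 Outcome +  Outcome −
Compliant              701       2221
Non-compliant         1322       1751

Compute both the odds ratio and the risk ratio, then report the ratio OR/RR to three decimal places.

Cells: a = 701, b = 2221, c = 1322, d = 1751.
OR = (701·1751)/(2221·1322) = 1227451/2936162 = 0.41805
Risk in exposed = 701/2922 = 0.23990; risk in unexposed = 1322/3073 = 0.43020; RR = 0.55766
OR/RR = 0.41805 / 0.55766 = 0.74964
The outcome is not rare, so the OR lies further from 1 than the RR.

0.750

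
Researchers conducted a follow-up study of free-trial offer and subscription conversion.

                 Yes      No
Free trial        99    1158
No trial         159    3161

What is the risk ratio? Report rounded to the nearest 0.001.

1.645

Cells: a = 99, b = 1158, c = 159, d = 3161.
Risk in exposed = 99/1257 = 0.07876; risk in unexposed = 159/3320 = 0.04789.
RR = 0.07876 / 0.04789 = 1.64453
The risk among the exposed is 1.64 times that among the unexposed.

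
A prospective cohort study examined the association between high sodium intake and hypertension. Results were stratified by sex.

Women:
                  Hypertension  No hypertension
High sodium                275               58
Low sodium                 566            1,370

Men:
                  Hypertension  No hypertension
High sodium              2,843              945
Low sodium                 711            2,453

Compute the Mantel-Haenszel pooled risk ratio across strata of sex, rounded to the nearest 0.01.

RR_MH = Σ(aᵢ·n₀ᵢ/nᵢ) / Σ(cᵢ·n₁ᵢ/nᵢ), with n₁ᵢ = aᵢ+bᵢ (exposed), n₀ᵢ = cᵢ+dᵢ (unexposed), nᵢ = n₁ᵢ+n₀ᵢ.
Stratum 1 (Women): n₁ = 333, n₀ = 1936, n = 2269; a·n₀/n = 275·1936/2269 = 234.6408; c·n₁/n = 566·333/2269 = 83.0665
Stratum 2 (Men): n₁ = 3788, n₀ = 3164, n = 6952; a·n₀/n = 2843·3164/6952 = 1293.9085; c·n₁/n = 711·3788/6952 = 387.4091
RR_MH = (234.6408 + 1293.9085) / (83.0665 + 387.4091) = 1528.5493 / 470.4756 = 3.24894

3.25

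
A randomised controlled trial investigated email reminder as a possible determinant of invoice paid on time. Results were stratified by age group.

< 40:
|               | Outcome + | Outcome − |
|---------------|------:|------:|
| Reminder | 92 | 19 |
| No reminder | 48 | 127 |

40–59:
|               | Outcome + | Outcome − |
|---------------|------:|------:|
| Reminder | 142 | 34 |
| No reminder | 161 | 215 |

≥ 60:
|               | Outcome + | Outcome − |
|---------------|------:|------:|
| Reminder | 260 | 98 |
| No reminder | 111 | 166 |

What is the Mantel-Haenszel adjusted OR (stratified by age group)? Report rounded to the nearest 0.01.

OR_MH = Σ(aᵢdᵢ/nᵢ) / Σ(bᵢcᵢ/nᵢ), where nᵢ is the stratum total.
Stratum 1 (< 40): n = 286; a·d/n = 92·127/286 = 40.8531; b·c/n = 19·48/286 = 3.1888
Stratum 2 (40–59): n = 552; a·d/n = 142·215/552 = 55.3080; b·c/n = 34·161/552 = 9.9167
Stratum 3 (≥ 60): n = 635; a·d/n = 260·166/635 = 67.9685; b·c/n = 98·111/635 = 17.1307
OR_MH = (40.8531 + 55.3080 + 67.9685) / (3.1888 + 9.9167 + 17.1307) = 164.1296 / 30.2362 = 5.42825

5.43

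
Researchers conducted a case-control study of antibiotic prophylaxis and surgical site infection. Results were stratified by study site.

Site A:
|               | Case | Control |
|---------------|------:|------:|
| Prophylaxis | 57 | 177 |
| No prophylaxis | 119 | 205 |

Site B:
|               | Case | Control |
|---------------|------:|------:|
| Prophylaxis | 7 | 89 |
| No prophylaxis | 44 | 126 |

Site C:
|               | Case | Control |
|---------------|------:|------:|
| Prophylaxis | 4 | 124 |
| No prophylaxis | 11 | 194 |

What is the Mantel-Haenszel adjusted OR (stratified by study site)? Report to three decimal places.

0.470

OR_MH = Σ(aᵢdᵢ/nᵢ) / Σ(bᵢcᵢ/nᵢ), where nᵢ is the stratum total.
Stratum 1 (Site A): n = 558; a·d/n = 57·205/558 = 20.9409; b·c/n = 177·119/558 = 37.7473
Stratum 2 (Site B): n = 266; a·d/n = 7·126/266 = 3.3158; b·c/n = 89·44/266 = 14.7218
Stratum 3 (Site C): n = 333; a·d/n = 4·194/333 = 2.3303; b·c/n = 124·11/333 = 4.0961
OR_MH = (20.9409 + 3.3158 + 2.3303) / (37.7473 + 14.7218 + 4.0961) = 26.5870 / 56.5652 = 0.47002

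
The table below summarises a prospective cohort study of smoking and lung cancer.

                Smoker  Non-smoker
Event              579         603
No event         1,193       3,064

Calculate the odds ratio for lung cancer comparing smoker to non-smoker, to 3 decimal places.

Reading the table with exposure as columns: a = 579 (Smoker, case), b = 1193 (Smoker, non-case), c = 603 (Non-smoker, case), d = 3064.
OR = (a·d)/(b·c) = (579 × 3064) / (1193 × 603) = 1774056 / 719379 = 2.46609
The odds of lung cancer are about 2.47 times as high in the smoker group.

2.466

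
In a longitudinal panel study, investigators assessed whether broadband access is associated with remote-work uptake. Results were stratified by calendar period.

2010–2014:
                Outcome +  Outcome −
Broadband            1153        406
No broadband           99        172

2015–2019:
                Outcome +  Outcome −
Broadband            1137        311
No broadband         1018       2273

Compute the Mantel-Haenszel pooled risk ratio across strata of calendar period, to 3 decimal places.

RR_MH = Σ(aᵢ·n₀ᵢ/nᵢ) / Σ(cᵢ·n₁ᵢ/nᵢ), with n₁ᵢ = aᵢ+bᵢ (exposed), n₀ᵢ = cᵢ+dᵢ (unexposed), nᵢ = n₁ᵢ+n₀ᵢ.
Stratum 1 (2010–2014): n₁ = 1559, n₀ = 271, n = 1830; a·n₀/n = 1153·271/1830 = 170.7448; c·n₁/n = 99·1559/1830 = 84.3393
Stratum 2 (2015–2019): n₁ = 1448, n₀ = 3291, n = 4739; a·n₀/n = 1137·3291/4739 = 789.5900; c·n₁/n = 1018·1448/4739 = 311.0496
RR_MH = (170.7448 + 789.5900) / (84.3393 + 311.0496) = 960.3348 / 395.3889 = 2.42884

2.429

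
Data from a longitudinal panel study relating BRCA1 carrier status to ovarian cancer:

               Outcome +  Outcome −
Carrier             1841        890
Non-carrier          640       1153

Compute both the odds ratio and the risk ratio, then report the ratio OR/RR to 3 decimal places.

Cells: a = 1841, b = 890, c = 640, d = 1153.
OR = (1841·1153)/(890·640) = 2122673/569600 = 3.72660
Risk in exposed = 1841/2731 = 0.67411; risk in unexposed = 640/1793 = 0.35694; RR = 1.88857
OR/RR = 3.72660 / 1.88857 = 1.97324
The outcome is not rare, so the OR lies further from 1 than the RR.

1.973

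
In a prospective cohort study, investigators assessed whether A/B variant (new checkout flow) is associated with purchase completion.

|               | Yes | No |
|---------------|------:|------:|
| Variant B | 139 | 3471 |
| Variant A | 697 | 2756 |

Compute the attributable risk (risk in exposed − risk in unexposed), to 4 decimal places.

Cells: a = 139, b = 3471, c = 697, d = 2756.
Risk in exposed = 139/3610 = 0.038504; risk in unexposed = 697/3453 = 0.201853.
Risk difference = 0.038504 − 0.201853 = -0.163349

-0.1633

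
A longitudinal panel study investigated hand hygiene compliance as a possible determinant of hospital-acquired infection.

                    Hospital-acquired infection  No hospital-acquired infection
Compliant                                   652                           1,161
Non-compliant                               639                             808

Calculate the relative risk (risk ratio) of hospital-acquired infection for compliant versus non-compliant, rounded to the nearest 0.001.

0.814

Cells: a = 652, b = 1161, c = 639, d = 808.
Risk in exposed = 652/1813 = 0.35962; risk in unexposed = 639/1447 = 0.44160.
RR = 0.35962 / 0.44160 = 0.81436
The risk is 19% lower among the exposed than among the unexposed.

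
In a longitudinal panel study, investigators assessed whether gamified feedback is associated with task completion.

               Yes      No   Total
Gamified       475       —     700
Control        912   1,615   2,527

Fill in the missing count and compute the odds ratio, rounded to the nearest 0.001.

The missing cell is in the exposed row: 700 − 475 = 225.
So a = 475, b = 225, c = 912, d = 1615.
OR = (a·d)/(b·c) = (475 × 1615) / (225 × 912) = 767125 / 205200 = 3.73843

3.738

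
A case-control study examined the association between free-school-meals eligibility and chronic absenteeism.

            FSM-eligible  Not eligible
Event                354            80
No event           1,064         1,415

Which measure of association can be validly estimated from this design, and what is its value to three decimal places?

5.885

Reading the table with exposure as columns: a = 354 (FSM-eligible, case), b = 1064 (FSM-eligible, non-case), c = 80 (Not eligible, case), d = 1415.
This is a case-control study: participants were sampled on outcome status, so risks in the source population cannot be estimated directly — relative risk is not valid here. The odds ratio is the appropriate measure.
OR = (a·d)/(b·c) = (354 × 1415) / (1064 × 80) = 500910 / 85120 = 5.88475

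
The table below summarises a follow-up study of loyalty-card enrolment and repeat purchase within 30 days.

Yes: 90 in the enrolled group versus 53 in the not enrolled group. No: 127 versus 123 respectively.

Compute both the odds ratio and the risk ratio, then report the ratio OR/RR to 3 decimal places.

From the description: a = 90, b = 127, c = 53, d = 123.
OR = (90·123)/(127·53) = 11070/6731 = 1.64463
Risk in exposed = 90/217 = 0.41475; risk in unexposed = 53/176 = 0.30114; RR = 1.37727
OR/RR = 1.64463 / 1.37727 = 1.19412
The outcome is not rare, so the OR lies further from 1 than the RR.

1.194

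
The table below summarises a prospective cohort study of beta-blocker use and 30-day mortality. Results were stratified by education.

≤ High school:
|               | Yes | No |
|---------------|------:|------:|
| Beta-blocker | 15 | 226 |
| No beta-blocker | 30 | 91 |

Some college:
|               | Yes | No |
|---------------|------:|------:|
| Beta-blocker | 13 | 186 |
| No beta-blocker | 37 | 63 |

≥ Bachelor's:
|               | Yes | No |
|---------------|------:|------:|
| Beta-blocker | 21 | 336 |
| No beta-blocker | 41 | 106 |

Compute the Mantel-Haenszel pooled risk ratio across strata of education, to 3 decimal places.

0.210

RR_MH = Σ(aᵢ·n₀ᵢ/nᵢ) / Σ(cᵢ·n₁ᵢ/nᵢ), with n₁ᵢ = aᵢ+bᵢ (exposed), n₀ᵢ = cᵢ+dᵢ (unexposed), nᵢ = n₁ᵢ+n₀ᵢ.
Stratum 1 (≤ High school): n₁ = 241, n₀ = 121, n = 362; a·n₀/n = 15·121/362 = 5.0138; c·n₁/n = 30·241/362 = 19.9724
Stratum 2 (Some college): n₁ = 199, n₀ = 100, n = 299; a·n₀/n = 13·100/299 = 4.3478; c·n₁/n = 37·199/299 = 24.6254
Stratum 3 (≥ Bachelor's): n₁ = 357, n₀ = 147, n = 504; a·n₀/n = 21·147/504 = 6.1250; c·n₁/n = 41·357/504 = 29.0417
RR_MH = (5.0138 + 4.3478 + 6.1250) / (19.9724 + 24.6254 + 29.0417) = 15.4866 / 73.6395 = 0.21030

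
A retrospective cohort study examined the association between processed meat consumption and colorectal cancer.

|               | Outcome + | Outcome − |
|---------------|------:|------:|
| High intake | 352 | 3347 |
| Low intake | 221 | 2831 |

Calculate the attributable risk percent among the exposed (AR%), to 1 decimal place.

Cells: a = 352, b = 3347, c = 221, d = 2831.
Risk in exposed = 352/3699 = 0.09516; risk in unexposed = 221/3052 = 0.07241.
RR = 0.09516/0.07241 = 1.31417
AR% = (RR − 1)/RR × 100 = (1.31417 − 1)/1.31417 × 100 = 23.9062%

23.9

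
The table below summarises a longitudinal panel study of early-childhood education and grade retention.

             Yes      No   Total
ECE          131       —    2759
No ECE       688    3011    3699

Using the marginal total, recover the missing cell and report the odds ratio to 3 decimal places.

The missing cell is in the exposed row: 2759 − 131 = 2628.
So a = 131, b = 2628, c = 688, d = 3011.
OR = (a·d)/(b·c) = (131 × 3011) / (2628 × 688) = 394441 / 1808064 = 0.21816

0.218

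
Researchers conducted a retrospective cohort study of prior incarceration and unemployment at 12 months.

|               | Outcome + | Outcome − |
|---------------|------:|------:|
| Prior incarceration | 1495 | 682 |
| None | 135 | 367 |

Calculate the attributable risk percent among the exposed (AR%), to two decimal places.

Cells: a = 1495, b = 682, c = 135, d = 367.
Risk in exposed = 1495/2177 = 0.68672; risk in unexposed = 135/502 = 0.26892.
RR = 0.68672/0.26892 = 2.55360
AR% = (RR − 1)/RR × 100 = (2.55360 − 1)/2.55360 × 100 = 60.8396%

60.84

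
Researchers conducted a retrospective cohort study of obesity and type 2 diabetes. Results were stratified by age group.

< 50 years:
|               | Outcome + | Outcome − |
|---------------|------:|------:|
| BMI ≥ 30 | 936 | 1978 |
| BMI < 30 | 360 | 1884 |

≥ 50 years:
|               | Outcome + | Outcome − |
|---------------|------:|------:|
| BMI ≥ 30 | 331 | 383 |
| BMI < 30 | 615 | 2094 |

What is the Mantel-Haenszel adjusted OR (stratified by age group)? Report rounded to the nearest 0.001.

2.632

OR_MH = Σ(aᵢdᵢ/nᵢ) / Σ(bᵢcᵢ/nᵢ), where nᵢ is the stratum total.
Stratum 1 (< 50 years): n = 5158; a·d/n = 936·1884/5158 = 341.8813; b·c/n = 1978·360/5158 = 138.0535
Stratum 2 (≥ 50 years): n = 3423; a·d/n = 331·2094/3423 = 202.4873; b·c/n = 383·615/3423 = 68.8124
OR_MH = (341.8813 + 202.4873) / (138.0535 + 68.8124) = 544.3686 / 206.8660 = 2.63150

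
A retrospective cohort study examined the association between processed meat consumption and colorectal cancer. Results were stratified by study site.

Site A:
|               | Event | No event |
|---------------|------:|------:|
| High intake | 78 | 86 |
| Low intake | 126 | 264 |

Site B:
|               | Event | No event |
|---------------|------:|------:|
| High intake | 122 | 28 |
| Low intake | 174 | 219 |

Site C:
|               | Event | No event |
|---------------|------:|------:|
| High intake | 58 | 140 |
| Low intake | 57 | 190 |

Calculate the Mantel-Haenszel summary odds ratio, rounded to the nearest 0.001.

2.392

OR_MH = Σ(aᵢdᵢ/nᵢ) / Σ(bᵢcᵢ/nᵢ), where nᵢ is the stratum total.
Stratum 1 (Site A): n = 554; a·d/n = 78·264/554 = 37.1697; b·c/n = 86·126/554 = 19.5596
Stratum 2 (Site B): n = 543; a·d/n = 122·219/543 = 49.2044; b·c/n = 28·174/543 = 8.9724
Stratum 3 (Site C): n = 445; a·d/n = 58·190/445 = 24.7640; b·c/n = 140·57/445 = 17.9326
OR_MH = (37.1697 + 49.2044 + 24.7640) / (19.5596 + 8.9724 + 17.9326) = 111.1381 / 46.4645 = 2.39189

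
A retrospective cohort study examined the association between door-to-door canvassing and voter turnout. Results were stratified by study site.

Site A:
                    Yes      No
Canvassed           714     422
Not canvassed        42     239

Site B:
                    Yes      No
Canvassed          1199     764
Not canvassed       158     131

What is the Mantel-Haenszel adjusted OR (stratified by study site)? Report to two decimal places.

OR_MH = Σ(aᵢdᵢ/nᵢ) / Σ(bᵢcᵢ/nᵢ), where nᵢ is the stratum total.
Stratum 1 (Site A): n = 1417; a·d/n = 714·239/1417 = 120.4277; b·c/n = 422·42/1417 = 12.5081
Stratum 2 (Site B): n = 2252; a·d/n = 1199·131/2252 = 69.7464; b·c/n = 764·158/2252 = 53.6021
OR_MH = (120.4277 + 69.7464) / (12.5081 + 53.6021) = 190.1741 / 66.1102 = 2.87662

2.88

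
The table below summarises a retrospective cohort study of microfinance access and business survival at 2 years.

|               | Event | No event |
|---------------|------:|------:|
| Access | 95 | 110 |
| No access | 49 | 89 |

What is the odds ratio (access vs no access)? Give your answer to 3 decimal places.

1.569

Cells: a = 95, b = 110, c = 49, d = 89.
OR = (a·d)/(b·c) = (95 × 89) / (110 × 49) = 8455 / 5390 = 1.56865
The odds of business survival at 2 years are about 1.57 times as high in the access group.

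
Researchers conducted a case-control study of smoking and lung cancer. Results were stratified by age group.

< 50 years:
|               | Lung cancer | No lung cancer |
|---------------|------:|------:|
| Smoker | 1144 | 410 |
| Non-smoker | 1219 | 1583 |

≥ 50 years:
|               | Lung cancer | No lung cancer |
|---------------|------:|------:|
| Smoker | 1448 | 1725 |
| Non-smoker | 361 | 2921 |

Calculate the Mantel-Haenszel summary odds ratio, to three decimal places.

OR_MH = Σ(aᵢdᵢ/nᵢ) / Σ(bᵢcᵢ/nᵢ), where nᵢ is the stratum total.
Stratum 1 (< 50 years): n = 4356; a·d/n = 1144·1583/4356 = 415.7374; b·c/n = 410·1219/4356 = 114.7360
Stratum 2 (≥ 50 years): n = 6455; a·d/n = 1448·2921/6455 = 655.2452; b·c/n = 1725·361/6455 = 96.4717
OR_MH = (415.7374 + 655.2452) / (114.7360 + 96.4717) = 1070.9826 / 211.2077 = 5.07075

5.071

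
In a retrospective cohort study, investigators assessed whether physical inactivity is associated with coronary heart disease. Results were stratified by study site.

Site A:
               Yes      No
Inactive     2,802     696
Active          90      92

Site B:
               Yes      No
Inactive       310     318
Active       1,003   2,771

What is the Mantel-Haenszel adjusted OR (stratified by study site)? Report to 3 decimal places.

OR_MH = Σ(aᵢdᵢ/nᵢ) / Σ(bᵢcᵢ/nᵢ), where nᵢ is the stratum total.
Stratum 1 (Site A): n = 3680; a·d/n = 2802·92/3680 = 70.0500; b·c/n = 696·90/3680 = 17.0217
Stratum 2 (Site B): n = 4402; a·d/n = 310·2771/4402 = 195.1408; b·c/n = 318·1003/4402 = 72.4566
OR_MH = (70.0500 + 195.1408) / (17.0217 + 72.4566) = 265.1908 / 89.4783 = 2.96374

2.964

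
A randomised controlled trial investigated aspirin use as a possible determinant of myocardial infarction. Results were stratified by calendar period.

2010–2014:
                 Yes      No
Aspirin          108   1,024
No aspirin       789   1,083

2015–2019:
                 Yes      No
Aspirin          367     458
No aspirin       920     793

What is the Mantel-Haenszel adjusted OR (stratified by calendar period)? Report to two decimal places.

0.35

OR_MH = Σ(aᵢdᵢ/nᵢ) / Σ(bᵢcᵢ/nᵢ), where nᵢ is the stratum total.
Stratum 1 (2010–2014): n = 3004; a·d/n = 108·1083/3004 = 38.9361; b·c/n = 1024·789/3004 = 268.9534
Stratum 2 (2015–2019): n = 2538; a·d/n = 367·793/2538 = 114.6694; b·c/n = 458·920/2538 = 166.0205
OR_MH = (38.9361 + 114.6694) / (268.9534 + 166.0205) = 153.6055 / 434.9739 = 0.35314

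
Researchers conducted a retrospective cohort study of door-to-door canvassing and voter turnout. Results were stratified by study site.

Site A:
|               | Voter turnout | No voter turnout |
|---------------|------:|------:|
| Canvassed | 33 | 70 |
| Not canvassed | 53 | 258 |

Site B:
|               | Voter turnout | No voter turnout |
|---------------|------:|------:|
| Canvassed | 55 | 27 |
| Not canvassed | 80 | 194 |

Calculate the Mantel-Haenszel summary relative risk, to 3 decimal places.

2.123

RR_MH = Σ(aᵢ·n₀ᵢ/nᵢ) / Σ(cᵢ·n₁ᵢ/nᵢ), with n₁ᵢ = aᵢ+bᵢ (exposed), n₀ᵢ = cᵢ+dᵢ (unexposed), nᵢ = n₁ᵢ+n₀ᵢ.
Stratum 1 (Site A): n₁ = 103, n₀ = 311, n = 414; a·n₀/n = 33·311/414 = 24.7899; c·n₁/n = 53·103/414 = 13.1860
Stratum 2 (Site B): n₁ = 82, n₀ = 274, n = 356; a·n₀/n = 55·274/356 = 42.3315; c·n₁/n = 80·82/356 = 18.4270
RR_MH = (24.7899 + 42.3315) / (13.1860 + 18.4270) = 67.1213 / 31.6130 = 2.12322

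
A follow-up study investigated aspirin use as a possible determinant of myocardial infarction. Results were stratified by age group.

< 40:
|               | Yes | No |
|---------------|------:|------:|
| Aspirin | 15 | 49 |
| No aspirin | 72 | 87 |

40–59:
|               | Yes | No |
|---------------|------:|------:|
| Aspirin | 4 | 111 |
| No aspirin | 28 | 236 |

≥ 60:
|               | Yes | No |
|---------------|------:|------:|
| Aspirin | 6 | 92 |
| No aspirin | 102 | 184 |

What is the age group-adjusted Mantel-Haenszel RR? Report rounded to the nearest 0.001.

0.325

RR_MH = Σ(aᵢ·n₀ᵢ/nᵢ) / Σ(cᵢ·n₁ᵢ/nᵢ), with n₁ᵢ = aᵢ+bᵢ (exposed), n₀ᵢ = cᵢ+dᵢ (unexposed), nᵢ = n₁ᵢ+n₀ᵢ.
Stratum 1 (< 40): n₁ = 64, n₀ = 159, n = 223; a·n₀/n = 15·159/223 = 10.6951; c·n₁/n = 72·64/223 = 20.6637
Stratum 2 (40–59): n₁ = 115, n₀ = 264, n = 379; a·n₀/n = 4·264/379 = 2.7863; c·n₁/n = 28·115/379 = 8.4960
Stratum 3 (≥ 60): n₁ = 98, n₀ = 286, n = 384; a·n₀/n = 6·286/384 = 4.4688; c·n₁/n = 102·98/384 = 26.0312
RR_MH = (10.6951 + 2.7863 + 4.4688) / (20.6637 + 8.4960 + 26.0312) = 17.9501 / 55.1910 = 0.32524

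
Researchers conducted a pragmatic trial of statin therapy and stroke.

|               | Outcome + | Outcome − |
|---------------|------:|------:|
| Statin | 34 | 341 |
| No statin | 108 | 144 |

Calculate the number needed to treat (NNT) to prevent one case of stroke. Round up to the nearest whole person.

Risk in treated group = 34/375 = 0.09067; risk in control = 108/252 = 0.42857.
Absolute risk reduction = 0.42857 − 0.09067 = 0.33790
NNT = 1 / ARR = 1 / 0.33790 = 2.959 → round up → 3

3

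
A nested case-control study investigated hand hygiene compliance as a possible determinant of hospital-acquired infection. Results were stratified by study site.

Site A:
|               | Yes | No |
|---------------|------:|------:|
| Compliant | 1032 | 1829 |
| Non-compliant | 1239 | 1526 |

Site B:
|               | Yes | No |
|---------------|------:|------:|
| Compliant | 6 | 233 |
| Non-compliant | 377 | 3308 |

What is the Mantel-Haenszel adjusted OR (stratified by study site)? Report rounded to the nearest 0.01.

OR_MH = Σ(aᵢdᵢ/nᵢ) / Σ(bᵢcᵢ/nᵢ), where nᵢ is the stratum total.
Stratum 1 (Site A): n = 5626; a·d/n = 1032·1526/5626 = 279.9204; b·c/n = 1829·1239/5626 = 402.7961
Stratum 2 (Site B): n = 3924; a·d/n = 6·3308/3924 = 5.0581; b·c/n = 233·377/3924 = 22.3856
OR_MH = (279.9204 + 5.0581) / (402.7961 + 22.3856) = 284.9785 / 425.1817 = 0.67025

0.67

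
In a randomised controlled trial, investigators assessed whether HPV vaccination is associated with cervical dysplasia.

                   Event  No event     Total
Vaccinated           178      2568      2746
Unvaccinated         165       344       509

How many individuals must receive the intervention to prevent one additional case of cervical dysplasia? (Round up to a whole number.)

Risk in treated group = 178/2746 = 0.06482; risk in control = 165/509 = 0.32417.
Absolute risk reduction = 0.32417 − 0.06482 = 0.25934
NNT = 1 / ARR = 1 / 0.25934 = 3.856 → round up → 4

4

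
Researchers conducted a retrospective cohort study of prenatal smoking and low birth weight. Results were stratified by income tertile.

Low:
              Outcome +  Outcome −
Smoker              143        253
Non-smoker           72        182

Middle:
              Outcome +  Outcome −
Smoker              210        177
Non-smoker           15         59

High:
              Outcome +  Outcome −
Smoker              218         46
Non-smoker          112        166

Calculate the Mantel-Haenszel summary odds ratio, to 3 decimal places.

3.088

OR_MH = Σ(aᵢdᵢ/nᵢ) / Σ(bᵢcᵢ/nᵢ), where nᵢ is the stratum total.
Stratum 1 (Low): n = 650; a·d/n = 143·182/650 = 40.0400; b·c/n = 253·72/650 = 28.0246
Stratum 2 (Middle): n = 461; a·d/n = 210·59/461 = 26.8764; b·c/n = 177·15/461 = 5.7592
Stratum 3 (High): n = 542; a·d/n = 218·166/542 = 66.7675; b·c/n = 46·112/542 = 9.5055
OR_MH = (40.0400 + 26.8764 + 66.7675) / (28.0246 + 5.7592 + 9.5055) = 133.6839 / 43.2894 = 3.08815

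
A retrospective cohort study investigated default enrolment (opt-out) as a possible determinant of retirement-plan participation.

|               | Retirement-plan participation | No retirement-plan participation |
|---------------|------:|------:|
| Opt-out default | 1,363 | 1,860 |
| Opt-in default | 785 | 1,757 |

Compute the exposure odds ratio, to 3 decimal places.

Cells: a = 1363, b = 1860, c = 785, d = 1757.
OR = (a·d)/(b·c) = (1363 × 1757) / (1860 × 785) = 2394791 / 1460100 = 1.64016
The odds of retirement-plan participation are about 1.64 times as high in the opt-out default group.

1.640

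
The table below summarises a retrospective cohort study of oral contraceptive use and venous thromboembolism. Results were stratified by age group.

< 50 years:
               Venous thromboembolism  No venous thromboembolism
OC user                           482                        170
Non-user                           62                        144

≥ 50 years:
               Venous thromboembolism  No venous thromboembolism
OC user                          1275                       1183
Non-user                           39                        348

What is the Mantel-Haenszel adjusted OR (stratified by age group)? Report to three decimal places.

OR_MH = Σ(aᵢdᵢ/nᵢ) / Σ(bᵢcᵢ/nᵢ), where nᵢ is the stratum total.
Stratum 1 (< 50 years): n = 858; a·d/n = 482·144/858 = 80.8951; b·c/n = 170·62/858 = 12.2844
Stratum 2 (≥ 50 years): n = 2845; a·d/n = 1275·348/2845 = 155.9578; b·c/n = 1183·39/2845 = 16.2169
OR_MH = (80.8951 + 155.9578) / (12.2844 + 16.2169) = 236.8529 / 28.5013 = 8.31026

8.310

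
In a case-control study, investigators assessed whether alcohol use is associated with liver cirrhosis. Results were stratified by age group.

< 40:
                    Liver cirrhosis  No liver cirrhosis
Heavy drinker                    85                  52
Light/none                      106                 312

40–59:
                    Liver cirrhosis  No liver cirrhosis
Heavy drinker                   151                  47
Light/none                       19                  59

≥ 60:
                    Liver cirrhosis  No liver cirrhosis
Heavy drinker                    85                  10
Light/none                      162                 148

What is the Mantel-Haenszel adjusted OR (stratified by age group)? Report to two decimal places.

OR_MH = Σ(aᵢdᵢ/nᵢ) / Σ(bᵢcᵢ/nᵢ), where nᵢ is the stratum total.
Stratum 1 (< 40): n = 555; a·d/n = 85·312/555 = 47.7838; b·c/n = 52·106/555 = 9.9315
Stratum 2 (40–59): n = 276; a·d/n = 151·59/276 = 32.2790; b·c/n = 47·19/276 = 3.2355
Stratum 3 (≥ 60): n = 405; a·d/n = 85·148/405 = 31.0617; b·c/n = 10·162/405 = 4.0000
OR_MH = (47.7838 + 32.2790 + 31.0617) / (9.9315 + 3.2355 + 4.0000) = 111.1245 / 17.1670 = 6.47313

6.47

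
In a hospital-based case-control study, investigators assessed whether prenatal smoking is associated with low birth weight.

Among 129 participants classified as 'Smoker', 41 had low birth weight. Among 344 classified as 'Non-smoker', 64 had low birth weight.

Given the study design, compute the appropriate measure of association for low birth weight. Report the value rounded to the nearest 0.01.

From the description: a = 41, b = 88, c = 64, d = 280.
This is a hospital-based case-control study: participants were sampled on outcome status, so risks in the source population cannot be estimated directly — relative risk is not valid here. The odds ratio is the appropriate measure.
OR = (a·d)/(b·c) = (41 × 280) / (88 × 64) = 11480 / 5632 = 2.03835

2.04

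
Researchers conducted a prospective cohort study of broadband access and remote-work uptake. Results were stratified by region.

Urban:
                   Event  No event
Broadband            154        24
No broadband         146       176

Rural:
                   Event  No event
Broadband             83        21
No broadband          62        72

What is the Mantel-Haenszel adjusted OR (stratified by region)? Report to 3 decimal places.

OR_MH = Σ(aᵢdᵢ/nᵢ) / Σ(bᵢcᵢ/nᵢ), where nᵢ is the stratum total.
Stratum 1 (Urban): n = 500; a·d/n = 154·176/500 = 54.2080; b·c/n = 24·146/500 = 7.0080
Stratum 2 (Rural): n = 238; a·d/n = 83·72/238 = 25.1092; b·c/n = 21·62/238 = 5.4706
OR_MH = (54.2080 + 25.1092) / (7.0080 + 5.4706) = 79.3172 / 12.4786 = 6.35627

6.356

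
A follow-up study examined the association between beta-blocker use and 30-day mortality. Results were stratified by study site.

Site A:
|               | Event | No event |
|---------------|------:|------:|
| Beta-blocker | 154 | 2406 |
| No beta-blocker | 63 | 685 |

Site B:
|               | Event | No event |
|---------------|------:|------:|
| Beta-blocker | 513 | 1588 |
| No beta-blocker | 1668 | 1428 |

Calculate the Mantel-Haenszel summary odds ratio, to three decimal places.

0.311

OR_MH = Σ(aᵢdᵢ/nᵢ) / Σ(bᵢcᵢ/nᵢ), where nᵢ is the stratum total.
Stratum 1 (Site A): n = 3308; a·d/n = 154·685/3308 = 31.8894; b·c/n = 2406·63/3308 = 45.8216
Stratum 2 (Site B): n = 5197; a·d/n = 513·1428/5197 = 140.9590; b·c/n = 1588·1668/5197 = 509.6756
OR_MH = (31.8894 + 140.9590) / (45.8216 + 509.6756) = 172.8484 / 555.4972 = 0.31116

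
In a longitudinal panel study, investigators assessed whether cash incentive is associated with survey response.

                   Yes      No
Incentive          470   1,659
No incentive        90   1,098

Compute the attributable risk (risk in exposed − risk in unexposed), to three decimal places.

Cells: a = 470, b = 1659, c = 90, d = 1098.
Risk in exposed = 470/2129 = 0.220761; risk in unexposed = 90/1188 = 0.075758.
Risk difference = 0.220761 − 0.075758 = 0.145003

0.145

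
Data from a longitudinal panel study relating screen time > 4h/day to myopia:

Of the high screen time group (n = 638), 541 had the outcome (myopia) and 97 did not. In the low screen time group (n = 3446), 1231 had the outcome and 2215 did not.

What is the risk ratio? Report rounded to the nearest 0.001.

2.374

From the description: a = 541, b = 97, c = 1231, d = 2215.
Risk in exposed = 541/638 = 0.84796; risk in unexposed = 1231/3446 = 0.35723.
RR = 0.84796 / 0.35723 = 2.37374
The risk among the exposed is 2.37 times that among the unexposed.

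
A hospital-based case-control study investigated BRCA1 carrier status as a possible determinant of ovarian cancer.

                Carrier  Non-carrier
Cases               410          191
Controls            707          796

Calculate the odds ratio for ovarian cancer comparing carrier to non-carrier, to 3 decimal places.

2.417

Reading the table with exposure as columns: a = 410 (Carrier, case), b = 707 (Carrier, non-case), c = 191 (Non-carrier, case), d = 796.
OR = (a·d)/(b·c) = (410 × 796) / (707 × 191) = 326360 / 135037 = 2.41682
The odds of ovarian cancer are about 2.42 times as high in the carrier group.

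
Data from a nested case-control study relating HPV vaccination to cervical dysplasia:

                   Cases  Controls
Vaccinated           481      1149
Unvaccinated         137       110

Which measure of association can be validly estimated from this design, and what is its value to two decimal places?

0.34

Cells: a = 481, b = 1149, c = 137, d = 110.
This is a nested case-control study: participants were sampled on outcome status, so risks in the source population cannot be estimated directly — relative risk is not valid here. The odds ratio is the appropriate measure.
OR = (a·d)/(b·c) = (481 × 110) / (1149 × 137) = 52910 / 157413 = 0.33612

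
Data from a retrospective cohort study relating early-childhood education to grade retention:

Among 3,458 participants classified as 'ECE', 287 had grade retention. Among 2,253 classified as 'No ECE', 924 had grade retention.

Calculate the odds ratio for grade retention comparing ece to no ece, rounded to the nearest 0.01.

0.13

From the description: a = 287, b = 3171, c = 924, d = 1329.
OR = (a·d)/(b·c) = (287 × 1329) / (3171 × 924) = 381423 / 2930004 = 0.13018
Exposure is associated with lower odds of grade retention (OR = 0.13 < 1).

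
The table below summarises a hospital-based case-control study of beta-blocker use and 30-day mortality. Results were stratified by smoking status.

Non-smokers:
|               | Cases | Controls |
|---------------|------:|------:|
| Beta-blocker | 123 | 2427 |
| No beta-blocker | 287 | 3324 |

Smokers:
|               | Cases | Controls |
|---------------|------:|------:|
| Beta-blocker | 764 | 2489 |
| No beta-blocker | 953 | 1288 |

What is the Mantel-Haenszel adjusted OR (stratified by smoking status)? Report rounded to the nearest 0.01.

OR_MH = Σ(aᵢdᵢ/nᵢ) / Σ(bᵢcᵢ/nᵢ), where nᵢ is the stratum total.
Stratum 1 (Non-smokers): n = 6161; a·d/n = 123·3324/6161 = 66.3613; b·c/n = 2427·287/6161 = 113.0578
Stratum 2 (Smokers): n = 5494; a·d/n = 764·1288/5494 = 179.1103; b·c/n = 2489·953/5494 = 431.7468
OR_MH = (66.3613 + 179.1103) / (113.0578 + 431.7468) = 245.4716 / 544.8046 = 0.45057

0.45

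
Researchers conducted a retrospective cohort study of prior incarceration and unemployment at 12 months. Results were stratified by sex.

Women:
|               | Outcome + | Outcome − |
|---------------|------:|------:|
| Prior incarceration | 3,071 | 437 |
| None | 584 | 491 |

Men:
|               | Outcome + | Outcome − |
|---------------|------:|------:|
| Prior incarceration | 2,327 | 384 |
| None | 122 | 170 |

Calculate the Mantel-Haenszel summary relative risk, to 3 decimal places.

RR_MH = Σ(aᵢ·n₀ᵢ/nᵢ) / Σ(cᵢ·n₁ᵢ/nᵢ), with n₁ᵢ = aᵢ+bᵢ (exposed), n₀ᵢ = cᵢ+dᵢ (unexposed), nᵢ = n₁ᵢ+n₀ᵢ.
Stratum 1 (Women): n₁ = 3508, n₀ = 1075, n = 4583; a·n₀/n = 3071·1075/4583 = 720.3415; c·n₁/n = 584·3508/4583 = 447.0155
Stratum 2 (Men): n₁ = 2711, n₀ = 292, n = 3003; a·n₀/n = 2327·292/3003 = 226.2684; c·n₁/n = 122·2711/3003 = 110.1372
RR_MH = (720.3415 + 226.2684) / (447.0155 + 110.1372) = 946.6099 / 557.1527 = 1.69901

1.699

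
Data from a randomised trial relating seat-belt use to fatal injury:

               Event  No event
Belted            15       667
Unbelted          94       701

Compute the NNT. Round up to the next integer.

11

Risk in treated group = 15/682 = 0.02199; risk in control = 94/795 = 0.11824.
Absolute risk reduction = 0.11824 − 0.02199 = 0.09624
NNT = 1 / ARR = 1 / 0.09624 = 10.390 → round up → 11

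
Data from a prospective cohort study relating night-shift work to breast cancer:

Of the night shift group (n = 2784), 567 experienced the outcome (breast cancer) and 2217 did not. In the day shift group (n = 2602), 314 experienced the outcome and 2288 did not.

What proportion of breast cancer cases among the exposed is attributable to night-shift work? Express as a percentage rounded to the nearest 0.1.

40.7

From the description: a = 567, b = 2217, c = 314, d = 2288.
Risk in exposed = 567/2784 = 0.20366; risk in unexposed = 314/2602 = 0.12068.
RR = 0.20366/0.12068 = 1.68769
AR% = (RR − 1)/RR × 100 = (1.68769 − 1)/1.68769 × 100 = 40.7472%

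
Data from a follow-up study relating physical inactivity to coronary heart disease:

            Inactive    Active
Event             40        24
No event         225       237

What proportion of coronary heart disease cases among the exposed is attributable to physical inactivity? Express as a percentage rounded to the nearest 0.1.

39.1

Reading the table with exposure as columns: a = 40 (Inactive, case), b = 225 (Inactive, non-case), c = 24 (Active, case), d = 237.
Risk in exposed = 40/265 = 0.15094; risk in unexposed = 24/261 = 0.09195.
RR = 0.15094/0.09195 = 1.64151
AR% = (RR − 1)/RR × 100 = (1.64151 − 1)/1.64151 × 100 = 39.0805%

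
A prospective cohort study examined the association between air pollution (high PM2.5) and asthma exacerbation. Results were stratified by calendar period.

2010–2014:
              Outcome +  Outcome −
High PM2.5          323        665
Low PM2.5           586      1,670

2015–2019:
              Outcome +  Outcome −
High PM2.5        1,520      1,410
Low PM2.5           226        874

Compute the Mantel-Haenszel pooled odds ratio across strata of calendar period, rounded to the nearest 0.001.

2.490

OR_MH = Σ(aᵢdᵢ/nᵢ) / Σ(bᵢcᵢ/nᵢ), where nᵢ is the stratum total.
Stratum 1 (2010–2014): n = 3244; a·d/n = 323·1670/3244 = 166.2793; b·c/n = 665·586/3244 = 120.1264
Stratum 2 (2015–2019): n = 4030; a·d/n = 1520·874/4030 = 329.6476; b·c/n = 1410·226/4030 = 79.0720
OR_MH = (166.2793 + 329.6476) / (120.1264 + 79.0720) = 495.9269 / 199.1983 = 2.48961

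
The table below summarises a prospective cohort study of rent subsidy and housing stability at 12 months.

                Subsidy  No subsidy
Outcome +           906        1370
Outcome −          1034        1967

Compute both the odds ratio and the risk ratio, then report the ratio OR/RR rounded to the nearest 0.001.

Reading the table with exposure as columns: a = 906 (Subsidy, case), b = 1034 (Subsidy, non-case), c = 1370 (No subsidy, case), d = 1967.
OR = (906·1967)/(1034·1370) = 1782102/1416580 = 1.25803
Risk in exposed = 906/1940 = 0.46701; risk in unexposed = 1370/3337 = 0.41055; RR = 1.13753
OR/RR = 1.25803 / 1.13753 = 1.10593
The outcome is not rare, so the OR lies further from 1 than the RR.

1.106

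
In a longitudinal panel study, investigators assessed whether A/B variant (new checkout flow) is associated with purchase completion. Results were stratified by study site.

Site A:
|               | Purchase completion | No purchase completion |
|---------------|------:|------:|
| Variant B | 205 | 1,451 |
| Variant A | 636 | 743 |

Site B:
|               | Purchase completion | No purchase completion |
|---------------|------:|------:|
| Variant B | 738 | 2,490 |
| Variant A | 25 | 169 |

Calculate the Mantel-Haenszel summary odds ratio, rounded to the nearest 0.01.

OR_MH = Σ(aᵢdᵢ/nᵢ) / Σ(bᵢcᵢ/nᵢ), where nᵢ is the stratum total.
Stratum 1 (Site A): n = 3035; a·d/n = 205·743/3035 = 50.1862; b·c/n = 1451·636/3035 = 304.0646
Stratum 2 (Site B): n = 3422; a·d/n = 738·169/3422 = 36.4471; b·c/n = 2490·25/3422 = 18.1911
OR_MH = (50.1862 + 36.4471) / (304.0646 + 18.1911) = 86.6333 / 322.2557 = 0.26883

0.27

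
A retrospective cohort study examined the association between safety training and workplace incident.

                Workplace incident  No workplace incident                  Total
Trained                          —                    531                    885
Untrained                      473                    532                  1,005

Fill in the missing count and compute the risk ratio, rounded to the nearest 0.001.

0.850

The missing cell is in the exposed row: 885 − 531 = 354.
So a = 354, b = 531, c = 473, d = 532.
RR = [a/(a+b)] / [c/(c+d)] = (354/885) / (473/1005) = 0.40000/0.47065 = 0.84989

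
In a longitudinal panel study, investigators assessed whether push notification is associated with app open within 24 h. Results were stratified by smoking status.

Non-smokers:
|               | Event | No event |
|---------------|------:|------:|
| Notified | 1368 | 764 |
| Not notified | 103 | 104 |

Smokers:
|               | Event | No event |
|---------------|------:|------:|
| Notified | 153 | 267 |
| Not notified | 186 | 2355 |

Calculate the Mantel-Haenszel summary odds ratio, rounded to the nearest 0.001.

OR_MH = Σ(aᵢdᵢ/nᵢ) / Σ(bᵢcᵢ/nᵢ), where nᵢ is the stratum total.
Stratum 1 (Non-smokers): n = 2339; a·d/n = 1368·104/2339 = 60.8260; b·c/n = 764·103/2339 = 33.6434
Stratum 2 (Smokers): n = 2961; a·d/n = 153·2355/2961 = 121.6869; b·c/n = 267·186/2961 = 16.7720
OR_MH = (60.8260 + 121.6869) / (33.6434 + 16.7720) = 182.5129 / 50.4155 = 3.62018

3.620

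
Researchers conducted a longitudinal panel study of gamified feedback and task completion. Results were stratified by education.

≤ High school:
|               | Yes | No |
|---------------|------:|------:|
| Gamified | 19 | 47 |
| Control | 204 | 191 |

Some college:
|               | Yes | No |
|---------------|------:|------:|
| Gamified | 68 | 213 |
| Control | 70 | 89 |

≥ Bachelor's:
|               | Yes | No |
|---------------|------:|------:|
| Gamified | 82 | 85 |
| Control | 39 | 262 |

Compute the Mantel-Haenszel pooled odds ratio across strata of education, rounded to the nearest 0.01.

1.09

OR_MH = Σ(aᵢdᵢ/nᵢ) / Σ(bᵢcᵢ/nᵢ), where nᵢ is the stratum total.
Stratum 1 (≤ High school): n = 461; a·d/n = 19·191/461 = 7.8720; b·c/n = 47·204/461 = 20.7983
Stratum 2 (Some college): n = 440; a·d/n = 68·89/440 = 13.7545; b·c/n = 213·70/440 = 33.8864
Stratum 3 (≥ Bachelor's): n = 468; a·d/n = 82·262/468 = 45.9060; b·c/n = 85·39/468 = 7.0833
OR_MH = (7.8720 + 13.7545 + 45.9060) / (20.7983 + 33.8864 + 7.0833) = 67.5325 / 61.7680 = 1.09333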